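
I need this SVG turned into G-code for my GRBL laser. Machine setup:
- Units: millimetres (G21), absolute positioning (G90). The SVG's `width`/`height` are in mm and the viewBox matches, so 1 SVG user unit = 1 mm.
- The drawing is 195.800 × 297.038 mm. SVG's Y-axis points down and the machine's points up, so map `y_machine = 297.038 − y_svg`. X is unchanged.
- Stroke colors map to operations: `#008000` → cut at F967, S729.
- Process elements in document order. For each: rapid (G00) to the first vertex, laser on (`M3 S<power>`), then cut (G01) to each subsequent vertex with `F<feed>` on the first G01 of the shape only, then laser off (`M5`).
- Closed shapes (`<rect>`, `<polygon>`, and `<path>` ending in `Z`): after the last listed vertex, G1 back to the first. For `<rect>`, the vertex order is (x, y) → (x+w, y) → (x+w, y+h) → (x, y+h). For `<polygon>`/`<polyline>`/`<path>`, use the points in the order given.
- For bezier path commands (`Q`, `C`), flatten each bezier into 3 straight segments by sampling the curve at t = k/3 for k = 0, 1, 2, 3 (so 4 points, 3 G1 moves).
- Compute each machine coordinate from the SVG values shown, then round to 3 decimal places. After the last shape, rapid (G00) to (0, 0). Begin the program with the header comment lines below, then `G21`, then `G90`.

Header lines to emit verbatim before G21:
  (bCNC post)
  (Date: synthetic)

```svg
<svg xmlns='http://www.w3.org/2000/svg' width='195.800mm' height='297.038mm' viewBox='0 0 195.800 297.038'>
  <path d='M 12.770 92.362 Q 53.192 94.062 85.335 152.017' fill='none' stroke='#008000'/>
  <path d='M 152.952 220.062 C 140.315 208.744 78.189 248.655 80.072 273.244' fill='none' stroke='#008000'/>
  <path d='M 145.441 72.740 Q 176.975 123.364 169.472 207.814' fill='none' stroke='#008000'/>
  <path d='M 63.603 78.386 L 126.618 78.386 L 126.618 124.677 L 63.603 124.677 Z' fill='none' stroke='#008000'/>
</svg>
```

(bCNC post)
(Date: synthetic)
G21
G90
G00 X12.770 Y204.676
M3 S729
G01 X38.798 Y197.292 F967
G01 X62.986 Y177.407
G01 X85.335 Y145.021
M5
G00 X152.952 Y76.976
M3 S729
G01 X128.022 Y73.683 F967
G01 X95.322 Y51.025
G01 X80.072 Y23.794
M5
G00 X145.441 Y224.298
M3 S729
G01 X162.126 Y186.790 F967
G01 X170.137 Y141.766
G01 X169.472 Y89.224
M5
G00 X63.603 Y218.652
M3 S729
G01 X126.618 Y218.652 F967
G01 X126.618 Y172.361
G01 X63.603 Y172.361
G01 X63.603 Y218.652
M5
G00 X0.000 Y0.000

1 u = 1 mm; y_m = 297.038 − y.

[1] `<path>` quadratic bezier, #008000→cut S729 F967: (12.770,204.676) → (38.798,197.292) → (62.986,177.407) → (85.335,145.021)

[2] `<path>` cubic bezier, #008000→cut S729 F967: (152.952,76.976) → (128.022,73.683) → (95.322,51.025) → (80.072,23.794)

[3] `<path>` quadratic bezier, #008000→cut S729 F967: (145.441,224.298) → (162.126,186.790) → (170.137,141.766) → (169.472,89.224)

[4] `<path>` rectangle, #008000→cut S729 F967: (63.603,218.652) → (126.618,218.652) → (126.618,172.361) → (63.603,172.361) → (63.603,218.652) (closed)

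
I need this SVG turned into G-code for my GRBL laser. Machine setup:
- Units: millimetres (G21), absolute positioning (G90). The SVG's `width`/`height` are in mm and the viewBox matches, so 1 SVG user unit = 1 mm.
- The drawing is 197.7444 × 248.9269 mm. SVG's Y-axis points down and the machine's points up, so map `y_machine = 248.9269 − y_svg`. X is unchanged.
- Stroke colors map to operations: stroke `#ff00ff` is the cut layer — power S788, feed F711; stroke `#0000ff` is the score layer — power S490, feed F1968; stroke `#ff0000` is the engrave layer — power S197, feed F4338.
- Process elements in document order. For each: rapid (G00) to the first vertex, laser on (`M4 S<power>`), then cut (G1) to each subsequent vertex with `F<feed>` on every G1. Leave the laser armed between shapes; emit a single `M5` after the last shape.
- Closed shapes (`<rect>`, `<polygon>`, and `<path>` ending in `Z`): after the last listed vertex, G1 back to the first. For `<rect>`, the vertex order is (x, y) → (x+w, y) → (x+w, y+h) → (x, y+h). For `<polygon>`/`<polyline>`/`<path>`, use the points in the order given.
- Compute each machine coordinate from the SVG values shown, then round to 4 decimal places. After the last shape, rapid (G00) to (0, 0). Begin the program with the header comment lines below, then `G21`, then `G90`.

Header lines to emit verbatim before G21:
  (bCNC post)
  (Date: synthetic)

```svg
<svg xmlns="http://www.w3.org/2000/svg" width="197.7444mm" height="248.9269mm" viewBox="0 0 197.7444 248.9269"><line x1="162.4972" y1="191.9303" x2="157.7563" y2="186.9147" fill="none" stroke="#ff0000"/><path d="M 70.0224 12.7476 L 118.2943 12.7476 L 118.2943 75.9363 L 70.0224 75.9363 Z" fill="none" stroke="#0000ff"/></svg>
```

(bCNC post)
(Date: synthetic)
G21
G90
G00 X162.4972 Y56.9966
M4 S197
G1 X157.7563 Y62.0122 F4338
G00 X70.0224 Y236.1793
M4 S490
G1 X118.2943 Y236.1793 F1968
G1 X118.2943 Y172.9906 F1968
G1 X70.0224 Y172.9906 F1968
G1 X70.0224 Y236.1793 F1968
M5
G00 X0.0000 Y0.0000

viewBox `0 0 197.7444 248.9269` with mm width/height → 1 unit = 1 mm. Flip: y_m = 248.9269 − y_svg.

**Shape 1** — `<line>` line segment, stroke `#ff0000` → engrave (S197, F4338). Machine vertices: (162.4972,56.9966) → (157.7563,62.0122). Open path.

**Shape 2** — `<path>` rectangle, stroke `#0000ff` → score (S490, F1968). Machine vertices: (70.0224,236.1793) → (118.2943,236.1793) → (118.2943,172.9906) → (70.0224,172.9906) → (70.0224,236.1793). Closed: final G1 returns to the first vertex.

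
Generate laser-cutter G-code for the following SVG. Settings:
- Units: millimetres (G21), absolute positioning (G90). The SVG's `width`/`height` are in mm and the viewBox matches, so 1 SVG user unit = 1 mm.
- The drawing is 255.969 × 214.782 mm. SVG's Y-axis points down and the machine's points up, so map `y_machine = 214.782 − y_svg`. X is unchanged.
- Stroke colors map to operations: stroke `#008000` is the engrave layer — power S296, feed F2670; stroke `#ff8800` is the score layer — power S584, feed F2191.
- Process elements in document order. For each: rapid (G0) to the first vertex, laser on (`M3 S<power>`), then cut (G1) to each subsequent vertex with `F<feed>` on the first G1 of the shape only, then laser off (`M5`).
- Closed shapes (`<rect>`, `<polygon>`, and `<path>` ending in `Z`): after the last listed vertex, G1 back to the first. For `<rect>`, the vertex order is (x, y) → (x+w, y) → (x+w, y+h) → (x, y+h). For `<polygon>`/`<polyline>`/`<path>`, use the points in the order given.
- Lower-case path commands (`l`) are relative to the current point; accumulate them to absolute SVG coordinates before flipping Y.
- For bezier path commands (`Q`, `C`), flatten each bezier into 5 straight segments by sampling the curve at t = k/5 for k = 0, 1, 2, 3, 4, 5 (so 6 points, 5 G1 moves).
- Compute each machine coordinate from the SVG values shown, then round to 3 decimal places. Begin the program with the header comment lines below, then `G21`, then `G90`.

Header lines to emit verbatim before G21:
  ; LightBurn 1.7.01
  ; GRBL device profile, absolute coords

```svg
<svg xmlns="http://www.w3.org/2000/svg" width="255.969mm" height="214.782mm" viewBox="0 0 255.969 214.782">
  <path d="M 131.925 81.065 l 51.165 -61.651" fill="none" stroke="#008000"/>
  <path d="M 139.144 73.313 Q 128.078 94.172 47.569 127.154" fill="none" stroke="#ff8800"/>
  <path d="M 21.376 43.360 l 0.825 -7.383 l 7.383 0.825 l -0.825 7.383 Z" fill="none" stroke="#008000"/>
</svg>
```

1 u = 1 mm; y_m = 214.782 − y.

[1] `<path>` line segment, #008000→engrave S296 F2670: (131.925,133.717) → (183.090,195.368)

[2] `<path>` quadratic bezier, #ff8800→score S584 F2191: (139.144,141.469) → (131.940,132.640) → (119.180,122.842) → (100.865,112.074) → (76.995,100.336) → (47.569,87.628)

[3] `<path>` regular polygon, #008000→engrave S296 F2670: (21.376,171.422) → (22.201,178.805) → (29.584,177.980) → (28.759,170.597) → (21.376,171.422) (closed)

; LightBurn 1.7.01
; GRBL device profile, absolute coords
G21
G90
G0 X131.925 Y133.717
M3 S296
G1 X183.090 Y195.368 F2670
M5
G0 X139.144 Y141.469
M3 S584
G1 X131.940 Y132.640 F2191
G1 X119.180 Y122.842
G1 X100.865 Y112.074
G1 X76.995 Y100.336
G1 X47.569 Y87.628
M5
G0 X21.376 Y171.422
M3 S296
G1 X22.201 Y178.805 F2670
G1 X29.584 Y177.980
G1 X28.759 Y170.597
G1 X21.376 Y171.422
M5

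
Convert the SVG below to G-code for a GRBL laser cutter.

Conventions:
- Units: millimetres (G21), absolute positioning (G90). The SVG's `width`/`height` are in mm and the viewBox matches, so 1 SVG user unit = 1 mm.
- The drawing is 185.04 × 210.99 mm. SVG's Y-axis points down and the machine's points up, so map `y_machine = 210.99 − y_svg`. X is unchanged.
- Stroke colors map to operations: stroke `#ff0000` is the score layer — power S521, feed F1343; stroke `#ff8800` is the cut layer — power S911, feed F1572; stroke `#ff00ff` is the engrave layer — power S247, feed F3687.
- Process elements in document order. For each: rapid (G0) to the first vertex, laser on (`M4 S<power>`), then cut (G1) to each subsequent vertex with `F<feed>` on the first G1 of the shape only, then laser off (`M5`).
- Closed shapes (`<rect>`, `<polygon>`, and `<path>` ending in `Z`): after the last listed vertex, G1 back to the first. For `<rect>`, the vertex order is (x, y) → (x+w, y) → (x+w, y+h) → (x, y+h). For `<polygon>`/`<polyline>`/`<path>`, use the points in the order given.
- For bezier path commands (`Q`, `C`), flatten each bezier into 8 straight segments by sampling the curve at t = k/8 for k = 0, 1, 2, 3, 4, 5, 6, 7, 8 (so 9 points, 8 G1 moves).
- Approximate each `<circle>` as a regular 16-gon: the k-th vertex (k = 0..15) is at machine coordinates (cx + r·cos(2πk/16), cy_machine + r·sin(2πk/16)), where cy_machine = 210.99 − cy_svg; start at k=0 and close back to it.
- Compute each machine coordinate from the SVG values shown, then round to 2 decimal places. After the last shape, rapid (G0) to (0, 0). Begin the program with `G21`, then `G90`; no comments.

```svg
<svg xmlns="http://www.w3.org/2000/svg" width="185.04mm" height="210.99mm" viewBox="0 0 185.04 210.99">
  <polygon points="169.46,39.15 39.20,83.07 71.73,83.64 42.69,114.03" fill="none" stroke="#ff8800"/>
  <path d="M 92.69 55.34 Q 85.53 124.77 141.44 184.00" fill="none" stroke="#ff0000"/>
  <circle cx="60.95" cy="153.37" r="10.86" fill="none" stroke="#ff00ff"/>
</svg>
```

Since the viewBox matches the mm dimensions, user units are millimetres directly. The only transform is the Y-flip y_m = 210.99 − y_svg.

Shape 1 is a closed polygon drawn with `<polygon>`. Its stroke #ff8800 means cut at S911, F1572. After flipping Y the toolpath is (169.46,171.84) → (39.20,127.92) → (71.73,127.35) → (42.69,96.96) → (169.46,171.84), returning to the start.

Shape 2 is a quadratic bezier drawn with `<path>`. Its stroke #ff0000 means score at S521, F1343. After flipping Y the toolpath is (92.69,155.65) → (91.89,138.45) → (93.05,121.57) → (96.19,105.01) → (101.30,88.77) → (108.38,72.85) → (117.43,57.24) → (128.45,41.96) → (141.44,26.99).

Shape 3 is a circle drawn with `<circle>`. Its stroke #ff00ff means engrave at S247, F3687. After flipping Y the toolpath is (71.81,57.62) → (70.98,61.78) → (68.63,65.30) → (65.11,67.65) → (60.95,68.48) → (56.79,67.65) → (53.27,65.30) → (50.92,61.78) → (50.09,57.62) → (50.92,53.46) → (53.27,49.94) → (56.79,47.59) → (60.95,46.76) → (65.11,47.59) → (68.63,49.94) → (70.98,53.46) → (71.81,57.62), returning to the start.

G21
G90
G0 X169.46 Y171.84
M4 S911
G1 X39.20 Y127.92 F1572
G1 X71.73 Y127.35
G1 X42.69 Y96.96
G1 X169.46 Y171.84
M5
G0 X92.69 Y155.65
M4 S521
G1 X91.89 Y138.45 F1343
G1 X93.05 Y121.57
G1 X96.19 Y105.01
G1 X101.30 Y88.77
G1 X108.38 Y72.85
G1 X117.43 Y57.24
G1 X128.45 Y41.96
G1 X141.44 Y26.99
M5
G0 X71.81 Y57.62
M4 S247
G1 X70.98 Y61.78 F3687
G1 X68.63 Y65.30
G1 X65.11 Y67.65
G1 X60.95 Y68.48
G1 X56.79 Y67.65
G1 X53.27 Y65.30
G1 X50.92 Y61.78
G1 X50.09 Y57.62
G1 X50.92 Y53.46
G1 X53.27 Y49.94
G1 X56.79 Y47.59
G1 X60.95 Y46.76
G1 X65.11 Y47.59
G1 X68.63 Y49.94
G1 X70.98 Y53.46
G1 X71.81 Y57.62
M5
G0 X0.00 Y0.00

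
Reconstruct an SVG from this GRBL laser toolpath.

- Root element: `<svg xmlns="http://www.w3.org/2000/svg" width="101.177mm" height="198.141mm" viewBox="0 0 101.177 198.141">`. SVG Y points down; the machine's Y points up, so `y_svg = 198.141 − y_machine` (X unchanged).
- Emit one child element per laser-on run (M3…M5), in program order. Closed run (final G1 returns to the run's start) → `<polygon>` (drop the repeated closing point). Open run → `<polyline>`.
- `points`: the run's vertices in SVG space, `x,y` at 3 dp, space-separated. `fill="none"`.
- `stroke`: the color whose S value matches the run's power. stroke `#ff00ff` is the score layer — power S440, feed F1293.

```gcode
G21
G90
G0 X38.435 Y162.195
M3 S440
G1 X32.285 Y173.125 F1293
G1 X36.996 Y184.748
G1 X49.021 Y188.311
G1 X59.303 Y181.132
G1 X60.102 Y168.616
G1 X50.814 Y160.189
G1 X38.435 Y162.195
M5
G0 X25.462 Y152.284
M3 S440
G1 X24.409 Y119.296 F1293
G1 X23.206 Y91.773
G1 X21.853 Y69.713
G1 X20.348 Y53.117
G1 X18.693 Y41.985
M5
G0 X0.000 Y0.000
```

Machine Y-up, SVG Y-down with viewBox height 198.141, so y_svg = 198.141 − y_machine; X carries over. Every run uses S440, so all elements get stroke `#ff00ff` (score).

Run 1: The run returns to its start, so emit a `<polygon>` with points (Y-flipped): 38.435,35.946 32.285,25.016 36.996,13.393 49.021,9.830 59.303,17.009 60.102,29.525 50.814,37.952.

Run 2: The run is open, so emit a `<polyline>` with points (Y-flipped): 25.462,45.857 24.409,78.845 23.206,106.368 21.853,128.428 20.348,145.024 18.693,156.156.

<svg xmlns="http://www.w3.org/2000/svg" width="101.177mm" height="198.141mm" viewBox="0 0 101.177 198.141">
  <polygon points="38.435,35.946 32.285,25.016 36.996,13.393 49.021,9.830 59.303,17.009 60.102,29.525 50.814,37.952" fill="none" stroke="#ff00ff"/>
  <polyline points="25.462,45.857 24.409,78.845 23.206,106.368 21.853,128.428 20.348,145.024 18.693,156.156" fill="none" stroke="#ff00ff"/>
</svg>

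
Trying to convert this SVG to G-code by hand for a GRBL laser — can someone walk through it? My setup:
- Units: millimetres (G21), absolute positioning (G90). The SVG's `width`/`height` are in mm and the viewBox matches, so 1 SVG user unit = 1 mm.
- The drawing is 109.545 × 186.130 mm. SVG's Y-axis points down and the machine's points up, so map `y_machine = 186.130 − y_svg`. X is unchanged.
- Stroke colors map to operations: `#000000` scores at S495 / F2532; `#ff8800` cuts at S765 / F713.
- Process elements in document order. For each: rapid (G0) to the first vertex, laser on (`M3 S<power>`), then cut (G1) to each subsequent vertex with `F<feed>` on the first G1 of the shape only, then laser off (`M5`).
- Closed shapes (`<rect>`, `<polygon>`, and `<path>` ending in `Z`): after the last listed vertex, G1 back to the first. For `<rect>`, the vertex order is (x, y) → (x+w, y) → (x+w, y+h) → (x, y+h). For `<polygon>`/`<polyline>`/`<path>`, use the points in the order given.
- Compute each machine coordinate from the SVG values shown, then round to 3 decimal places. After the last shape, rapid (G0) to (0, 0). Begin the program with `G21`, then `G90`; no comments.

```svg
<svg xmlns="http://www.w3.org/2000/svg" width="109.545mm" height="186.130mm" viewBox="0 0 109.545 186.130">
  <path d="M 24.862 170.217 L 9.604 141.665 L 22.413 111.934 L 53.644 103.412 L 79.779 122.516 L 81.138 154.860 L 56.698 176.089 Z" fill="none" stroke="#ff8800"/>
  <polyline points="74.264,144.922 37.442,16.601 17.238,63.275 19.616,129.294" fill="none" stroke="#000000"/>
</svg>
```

Since the viewBox matches the mm dimensions, user units are millimetres directly. The only transform is the Y-flip y_m = 186.130 − y_svg.

Shape 1 is a regular polygon drawn with `<path>`. Its stroke #ff8800 means cut at S765, F713. After flipping Y the toolpath is (24.862,15.913) → (9.604,44.465) → (22.413,74.196) → (53.644,82.718) → (79.779,63.614) → (81.138,31.270) → (56.698,10.041) → (24.862,15.913), returning to the start.

Shape 2 is a open polyline drawn with `<polyline>`. Its stroke #000000 means score at S495, F2532. After flipping Y the toolpath is (74.264,41.208) → (37.442,169.529) → (17.238,122.855) → (19.616,56.836).

G21
G90
G0 X24.862 Y15.913
M3 S765
G1 X9.604 Y44.465 F713
G1 X22.413 Y74.196
G1 X53.644 Y82.718
G1 X79.779 Y63.614
G1 X81.138 Y31.270
G1 X56.698 Y10.041
G1 X24.862 Y15.913
M5
G0 X74.264 Y41.208
M3 S495
G1 X37.442 Y169.529 F2532
G1 X17.238 Y122.855
G1 X19.616 Y56.836
M5
G0 X0.000 Y0.000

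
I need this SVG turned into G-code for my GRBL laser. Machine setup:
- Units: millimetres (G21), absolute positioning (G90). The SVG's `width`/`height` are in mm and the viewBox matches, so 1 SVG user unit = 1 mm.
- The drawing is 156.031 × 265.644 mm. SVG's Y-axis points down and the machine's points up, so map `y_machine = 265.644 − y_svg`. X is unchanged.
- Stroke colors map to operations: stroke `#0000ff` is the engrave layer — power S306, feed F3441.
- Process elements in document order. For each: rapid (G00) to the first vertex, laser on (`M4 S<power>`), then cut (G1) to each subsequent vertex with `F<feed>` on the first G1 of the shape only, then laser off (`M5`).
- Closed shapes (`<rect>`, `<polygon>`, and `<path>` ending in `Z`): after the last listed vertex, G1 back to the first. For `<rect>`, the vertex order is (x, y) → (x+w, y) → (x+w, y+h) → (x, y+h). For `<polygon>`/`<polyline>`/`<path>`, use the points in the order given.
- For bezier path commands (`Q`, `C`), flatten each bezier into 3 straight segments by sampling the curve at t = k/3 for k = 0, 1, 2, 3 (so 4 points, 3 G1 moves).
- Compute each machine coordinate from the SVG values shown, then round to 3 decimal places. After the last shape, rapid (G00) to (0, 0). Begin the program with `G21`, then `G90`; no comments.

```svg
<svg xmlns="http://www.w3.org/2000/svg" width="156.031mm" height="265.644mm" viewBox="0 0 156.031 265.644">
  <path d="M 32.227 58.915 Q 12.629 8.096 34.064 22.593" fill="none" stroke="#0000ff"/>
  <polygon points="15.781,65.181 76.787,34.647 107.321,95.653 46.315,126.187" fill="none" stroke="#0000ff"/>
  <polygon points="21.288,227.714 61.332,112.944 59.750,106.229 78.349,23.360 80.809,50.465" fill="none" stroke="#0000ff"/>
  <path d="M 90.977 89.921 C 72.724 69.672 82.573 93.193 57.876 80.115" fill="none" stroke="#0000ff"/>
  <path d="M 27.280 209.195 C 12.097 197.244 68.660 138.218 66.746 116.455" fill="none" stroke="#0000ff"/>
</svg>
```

G21
G90
G00 X32.227 Y206.729
M4 S306
G1 X23.721 Y233.351 F3441
G1 X24.333 Y245.458
G1 X34.064 Y243.051
M5
G00 X15.781 Y200.463
M4 S306
G1 X76.787 Y230.997 F3441
G1 X107.321 Y169.991
G1 X46.315 Y139.457
G1 X15.781 Y200.463
M5
G00 X21.288 Y37.930
M4 S306
G1 X61.332 Y152.700 F3441
G1 X59.750 Y159.415
G1 X78.349 Y242.284
G1 X80.809 Y215.179
G1 X21.288 Y37.930
M5
G00 X90.977 Y175.723
M4 S306
G1 X79.771 Y184.359 F3441
G1 X73.378 Y181.674
G1 X57.876 Y185.529
M5
G00 X27.280 Y56.449
M4 S306
G1 X31.189 Y80.968 F3441
G1 X53.991 Y118.129
G1 X66.746 Y149.189
M5
G00 X0.000 Y0.000

viewBox `0 0 156.031 265.644` with mm width/height → 1 unit = 1 mm. Flip: y_m = 265.644 − y_svg.

**Shape 1** — `<path>` quadratic bezier, stroke `#0000ff` → engrave (S306, F3441). Control points (SVG): P0=(32.227,58.915), P1=(12.629,8.096), P2=(34.064,22.593); sampled at t=k/3. Machine vertices: (32.227,206.729) → (23.721,233.351) → (24.333,245.458) → (34.064,243.051). Open path.

**Shape 2** — `<polygon>` regular polygon, stroke `#0000ff` → engrave (S306, F3441). Machine vertices: (15.781,200.463) → (76.787,230.997) → (107.321,169.991) → (46.315,139.457) → (15.781,200.463). Closed: final G1 returns to the first vertex.

**Shape 3** — `<polygon>` closed polygon, stroke `#0000ff` → engrave (S306, F3441). Machine vertices: (21.288,37.930) → (61.332,152.700) → (59.750,159.415) → (78.349,242.284) → (80.809,215.179) → (21.288,37.930). Closed: final G1 returns to the first vertex.

**Shape 4** — `<path>` cubic bezier, stroke `#0000ff` → engrave (S306, F3441). Control points (SVG): P0=(90.977,89.921), P1=(72.724,69.672), P2=(82.573,93.193), P3=(57.876,80.115); sampled at t=k/3. Machine vertices: (90.977,175.723) → (79.771,184.359) → (73.378,181.674) → (57.876,185.529). Open path.

**Shape 5** — `<path>` cubic bezier, stroke `#0000ff` → engrave (S306, F3441). Control points (SVG): P0=(27.280,209.195), P1=(12.097,197.244), P2=(68.660,138.218), P3=(66.746,116.455); sampled at t=k/3. Machine vertices: (27.280,56.449) → (31.189,80.968) → (53.991,118.129) → (66.746,149.189). Open path.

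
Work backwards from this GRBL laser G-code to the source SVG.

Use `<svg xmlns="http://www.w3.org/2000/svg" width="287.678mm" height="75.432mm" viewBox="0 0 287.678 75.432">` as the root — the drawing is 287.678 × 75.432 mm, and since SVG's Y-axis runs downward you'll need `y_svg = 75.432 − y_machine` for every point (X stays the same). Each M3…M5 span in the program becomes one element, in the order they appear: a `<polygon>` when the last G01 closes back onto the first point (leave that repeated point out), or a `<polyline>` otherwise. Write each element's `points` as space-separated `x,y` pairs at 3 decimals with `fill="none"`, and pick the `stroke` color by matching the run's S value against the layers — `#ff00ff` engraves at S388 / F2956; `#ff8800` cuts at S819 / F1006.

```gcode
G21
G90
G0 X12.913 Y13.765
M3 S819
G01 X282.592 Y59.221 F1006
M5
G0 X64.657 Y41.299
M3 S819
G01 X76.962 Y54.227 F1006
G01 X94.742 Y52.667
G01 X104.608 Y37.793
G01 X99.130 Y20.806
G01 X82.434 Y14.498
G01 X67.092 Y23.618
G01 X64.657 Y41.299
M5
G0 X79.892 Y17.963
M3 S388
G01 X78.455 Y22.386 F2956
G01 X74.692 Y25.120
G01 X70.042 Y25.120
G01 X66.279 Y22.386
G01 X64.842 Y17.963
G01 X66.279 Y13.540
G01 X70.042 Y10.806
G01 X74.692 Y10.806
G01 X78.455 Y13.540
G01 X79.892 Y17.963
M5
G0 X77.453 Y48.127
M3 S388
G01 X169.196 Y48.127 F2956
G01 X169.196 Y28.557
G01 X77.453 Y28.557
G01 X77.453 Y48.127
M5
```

Machine Y-up, SVG Y-down with viewBox height 75.432, so y_svg = 75.432 − y_machine; X carries over.

Run 1: power S819 maps to stroke `#ff8800` (cut). The run is open, so emit a `<polyline>` with points (Y-flipped): 12.913,61.667 282.592,16.211.

Run 2: power S819 maps to stroke `#ff8800` (cut). The run returns to its start, so emit a `<polygon>` with points (Y-flipped): 64.657,34.133 76.962,21.205 94.742,22.765 104.608,37.639 99.130,54.626 82.434,60.934 67.092,51.814.

Run 3: power S388 maps to stroke `#ff00ff` (engrave). The run returns to its start, so emit a `<polygon>` with points (Y-flipped): 79.892,57.469 78.455,53.046 74.692,50.312 70.042,50.312 66.279,53.046 64.842,57.469 66.279,61.892 70.042,64.626 74.692,64.626 78.455,61.892.

Run 4: the run's S388 means `#ff00ff` (engrave). The run returns to its start, so emit a `<polygon>` with points (Y-flipped): 77.453,27.305 169.196,27.305 169.196,46.875 77.453,46.875.

<svg xmlns="http://www.w3.org/2000/svg" width="287.678mm" height="75.432mm" viewBox="0 0 287.678 75.432">
  <polyline points="12.913,61.667 282.592,16.211" fill="none" stroke="#ff8800"/>
  <polygon points="64.657,34.133 76.962,21.205 94.742,22.765 104.608,37.639 99.130,54.626 82.434,60.934 67.092,51.814" fill="none" stroke="#ff8800"/>
  <polygon points="79.892,57.469 78.455,53.046 74.692,50.312 70.042,50.312 66.279,53.046 64.842,57.469 66.279,61.892 70.042,64.626 74.692,64.626 78.455,61.892" fill="none" stroke="#ff00ff"/>
  <polygon points="77.453,27.305 169.196,27.305 169.196,46.875 77.453,46.875" fill="none" stroke="#ff00ff"/>
</svg>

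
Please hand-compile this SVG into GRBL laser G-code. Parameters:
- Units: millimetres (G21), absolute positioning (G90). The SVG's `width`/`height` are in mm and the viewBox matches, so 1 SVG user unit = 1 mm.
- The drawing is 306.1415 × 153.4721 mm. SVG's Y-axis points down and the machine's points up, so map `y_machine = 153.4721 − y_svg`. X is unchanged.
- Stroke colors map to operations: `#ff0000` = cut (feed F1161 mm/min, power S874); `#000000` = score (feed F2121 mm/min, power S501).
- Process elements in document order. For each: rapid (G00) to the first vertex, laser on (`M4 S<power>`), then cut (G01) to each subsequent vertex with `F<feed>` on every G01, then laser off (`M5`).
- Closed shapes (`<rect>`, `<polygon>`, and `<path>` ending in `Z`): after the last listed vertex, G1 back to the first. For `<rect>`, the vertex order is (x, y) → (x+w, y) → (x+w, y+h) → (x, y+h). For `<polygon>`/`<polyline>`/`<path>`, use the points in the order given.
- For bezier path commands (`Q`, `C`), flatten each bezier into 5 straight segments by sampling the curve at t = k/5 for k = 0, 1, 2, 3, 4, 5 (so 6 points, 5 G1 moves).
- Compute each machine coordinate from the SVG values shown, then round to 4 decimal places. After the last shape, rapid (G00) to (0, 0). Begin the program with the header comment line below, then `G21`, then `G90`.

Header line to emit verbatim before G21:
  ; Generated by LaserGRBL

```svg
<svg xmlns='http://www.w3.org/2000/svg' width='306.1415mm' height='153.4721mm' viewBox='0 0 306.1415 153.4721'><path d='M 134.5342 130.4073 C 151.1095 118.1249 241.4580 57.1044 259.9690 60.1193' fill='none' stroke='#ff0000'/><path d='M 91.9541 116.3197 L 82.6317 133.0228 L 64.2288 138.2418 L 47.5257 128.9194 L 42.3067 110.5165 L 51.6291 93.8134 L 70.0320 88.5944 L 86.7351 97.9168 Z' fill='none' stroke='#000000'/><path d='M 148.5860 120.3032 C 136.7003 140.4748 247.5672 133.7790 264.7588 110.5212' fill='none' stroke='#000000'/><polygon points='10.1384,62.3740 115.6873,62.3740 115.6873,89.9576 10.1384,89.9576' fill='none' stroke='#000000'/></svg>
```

viewBox `0 0 306.1415 153.4721` with mm width/height → 1 unit = 1 mm. Flip: y_m = 153.4721 − y_svg.

**Shape 1** — `<path>` cubic bezier, stroke `#ff0000` → cut (S874, F1161). Control points (SVG): P0=(134.5342,130.4073), P1=(151.1095,118.1249), P2=(241.4580,57.1044), P3=(259.9690,60.1193); sampled at t=k/5. Machine vertices: (134.5342,23.0648) → (152.1673,35.3806) → (180.5166,53.9805) → (212.5929,73.4512) → (241.4068,88.3797) → (259.9690,93.3528). Open path.

**Shape 2** — `<path>` regular polygon, stroke `#000000` → score (S501, F2121). Machine vertices: (91.9541,37.1524) → (82.6317,20.4493) → (64.2288,15.2303) → (47.5257,24.5527) → (42.3067,42.9556) → (51.6291,59.6587) → (70.0320,64.8777) → (86.7351,55.5553) → (91.9541,37.1524). Closed: final G1 returns to the first vertex.

**Shape 3** — `<path>` cubic bezier, stroke `#000000` → score (S501, F2121). Control points (SVG): P0=(148.5860,120.3032), P1=(136.7003,140.4748), P2=(247.5672,133.7790), P3=(264.7588,110.5212); sampled at t=k/5. Machine vertices: (148.5860,33.1689) → (154.4535,24.2076) → (179.3930,21.1998) → (213.0161,23.6508) → (244.9342,31.0661) → (264.7588,42.9509). Open path.

**Shape 4** — `<polygon>` rectangle, stroke `#000000` → score (S501, F2121). Machine vertices: (10.1384,91.0981) → (115.6873,91.0981) → (115.6873,63.5145) → (10.1384,63.5145) → (10.1384,91.0981). Closed: final G1 returns to the first vertex.

; Generated by LaserGRBL
G21
G90
G00 X134.5342 Y23.0648
M4 S874
G01 X152.1673 Y35.3806 F1161
G01 X180.5166 Y53.9805 F1161
G01 X212.5929 Y73.4512 F1161
G01 X241.4068 Y88.3797 F1161
G01 X259.9690 Y93.3528 F1161
M5
G00 X91.9541 Y37.1524
M4 S501
G01 X82.6317 Y20.4493 F2121
G01 X64.2288 Y15.2303 F2121
G01 X47.5257 Y24.5527 F2121
G01 X42.3067 Y42.9556 F2121
G01 X51.6291 Y59.6587 F2121
G01 X70.0320 Y64.8777 F2121
G01 X86.7351 Y55.5553 F2121
G01 X91.9541 Y37.1524 F2121
M5
G00 X148.5860 Y33.1689
M4 S501
G01 X154.4535 Y24.2076 F2121
G01 X179.3930 Y21.1998 F2121
G01 X213.0161 Y23.6508 F2121
G01 X244.9342 Y31.0661 F2121
G01 X264.7588 Y42.9509 F2121
M5
G00 X10.1384 Y91.0981
M4 S501
G01 X115.6873 Y91.0981 F2121
G01 X115.6873 Y63.5145 F2121
G01 X10.1384 Y63.5145 F2121
G01 X10.1384 Y91.0981 F2121
M5
G00 X0.0000 Y0.0000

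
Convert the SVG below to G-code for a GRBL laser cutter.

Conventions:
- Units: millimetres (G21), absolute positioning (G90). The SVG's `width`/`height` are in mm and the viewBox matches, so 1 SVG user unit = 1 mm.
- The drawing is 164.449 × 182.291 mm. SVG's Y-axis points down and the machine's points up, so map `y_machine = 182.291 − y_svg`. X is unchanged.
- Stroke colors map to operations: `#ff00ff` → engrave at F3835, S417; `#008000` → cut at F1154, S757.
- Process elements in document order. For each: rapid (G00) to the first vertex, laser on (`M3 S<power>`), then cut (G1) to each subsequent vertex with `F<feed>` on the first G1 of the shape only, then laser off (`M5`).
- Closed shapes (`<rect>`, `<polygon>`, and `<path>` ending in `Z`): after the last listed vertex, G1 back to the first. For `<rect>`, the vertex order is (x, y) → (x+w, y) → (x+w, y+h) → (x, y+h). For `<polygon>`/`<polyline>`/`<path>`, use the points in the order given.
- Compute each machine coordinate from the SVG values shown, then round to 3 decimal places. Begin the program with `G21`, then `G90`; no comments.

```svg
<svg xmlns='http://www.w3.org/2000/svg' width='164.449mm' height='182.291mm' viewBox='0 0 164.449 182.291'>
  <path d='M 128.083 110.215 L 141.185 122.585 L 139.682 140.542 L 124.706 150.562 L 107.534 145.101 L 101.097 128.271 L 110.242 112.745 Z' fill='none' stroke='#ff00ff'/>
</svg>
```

G21
G90
G00 X128.083 Y72.076
M3 S417
G1 X141.185 Y59.706 F3835
G1 X139.682 Y41.749
G1 X124.706 Y31.729
G1 X107.534 Y37.190
G1 X101.097 Y54.020
G1 X110.242 Y69.546
G1 X128.083 Y72.076
M5

1 u = 1 mm; y_m = 182.291 − y.

[1] `<path>` regular polygon, #ff00ff→engrave S417 F3835: (128.083,72.076) → (141.185,59.706) → (139.682,41.749) → (124.706,31.729) → (107.534,37.190) → (101.097,54.020) → (110.242,69.546) → (128.083,72.076) (closed)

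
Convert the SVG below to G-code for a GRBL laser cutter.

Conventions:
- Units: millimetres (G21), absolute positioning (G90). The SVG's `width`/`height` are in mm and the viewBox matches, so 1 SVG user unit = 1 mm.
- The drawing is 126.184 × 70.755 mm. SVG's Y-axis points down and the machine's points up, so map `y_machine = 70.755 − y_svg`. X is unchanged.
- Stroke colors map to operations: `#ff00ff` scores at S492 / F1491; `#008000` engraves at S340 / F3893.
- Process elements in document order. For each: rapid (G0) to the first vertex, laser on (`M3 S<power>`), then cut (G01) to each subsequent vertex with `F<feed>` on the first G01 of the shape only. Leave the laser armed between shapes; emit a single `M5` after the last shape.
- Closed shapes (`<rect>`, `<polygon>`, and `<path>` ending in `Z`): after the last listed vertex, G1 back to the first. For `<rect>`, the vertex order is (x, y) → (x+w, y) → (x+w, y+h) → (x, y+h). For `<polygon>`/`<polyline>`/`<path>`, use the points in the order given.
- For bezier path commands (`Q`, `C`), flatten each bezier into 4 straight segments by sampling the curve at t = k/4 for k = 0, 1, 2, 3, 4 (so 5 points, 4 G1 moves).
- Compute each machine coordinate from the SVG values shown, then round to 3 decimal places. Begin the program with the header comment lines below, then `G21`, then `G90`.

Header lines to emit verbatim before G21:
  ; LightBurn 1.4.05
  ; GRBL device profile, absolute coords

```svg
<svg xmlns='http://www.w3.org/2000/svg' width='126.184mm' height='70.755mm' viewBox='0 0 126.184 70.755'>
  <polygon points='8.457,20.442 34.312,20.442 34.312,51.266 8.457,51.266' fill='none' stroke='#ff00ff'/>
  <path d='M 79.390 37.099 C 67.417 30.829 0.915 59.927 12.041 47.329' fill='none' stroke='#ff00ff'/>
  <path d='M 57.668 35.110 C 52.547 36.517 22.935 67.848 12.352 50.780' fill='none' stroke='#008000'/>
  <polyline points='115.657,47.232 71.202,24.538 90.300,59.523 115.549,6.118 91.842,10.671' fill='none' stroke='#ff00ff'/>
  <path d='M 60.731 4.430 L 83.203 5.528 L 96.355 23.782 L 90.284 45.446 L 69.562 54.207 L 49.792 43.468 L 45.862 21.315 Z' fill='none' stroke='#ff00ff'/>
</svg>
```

; LightBurn 1.4.05
; GRBL device profile, absolute coords
G21
G90
G0 X8.457 Y50.313
M3 S492
G01 X34.312 Y50.313 F1491
G01 X34.312 Y19.489
G01 X8.457 Y19.489
G01 X8.457 Y50.313
G0 X79.390 Y33.656
M3 S492
G01 X62.251 Y32.931 F1491
G01 X37.053 Y26.168
G01 X16.187 Y20.591
G01 X12.041 Y23.426
G0 X57.668 Y35.645
M3 S340
G01 X49.915 Y30.203 F3893
G01 X37.058 Y20.882
G01 X23.177 Y15.025
G01 X12.352 Y19.975
G0 X115.657 Y23.523
M3 S492
G01 X71.202 Y46.217 F1491
G01 X90.300 Y11.232
G01 X115.549 Y64.637
G01 X91.842 Y60.084
G0 X60.731 Y66.325
M3 S492
G01 X83.203 Y65.227 F1491
G01 X96.355 Y46.973
G01 X90.284 Y25.309
G01 X69.562 Y16.548
G01 X49.792 Y27.287
G01 X45.862 Y49.440
G01 X60.731 Y66.325
M5

1 u = 1 mm; y_m = 70.755 − y.

[1] `<polygon>` rectangle, #ff00ff→score S492 F1491: (8.457,50.313) → (34.312,50.313) → (34.312,19.489) → (8.457,19.489) → (8.457,50.313) (closed)

[2] `<path>` cubic bezier, #ff00ff→score S492 F1491: (79.390,33.656) → (62.251,32.931) → (37.053,26.168) → (16.187,20.591) → (12.041,23.426)

[3] `<path>` cubic bezier, #008000→engrave S340 F3893: (57.668,35.645) → (49.915,30.203) → (37.058,20.882) → (23.177,15.025) → (12.352,19.975)

[4] `<polyline>` open polyline, #ff00ff→score S492 F1491: (115.657,23.523) → (71.202,46.217) → (90.300,11.232) → (115.549,64.637) → (91.842,60.084)

[5] `<path>` regular polygon, #ff00ff→score S492 F1491: (60.731,66.325) → (83.203,65.227) → (96.355,46.973) → (90.284,25.309) → (69.562,16.548) → (49.792,27.287) → (45.862,49.440) → (60.731,66.325) (closed)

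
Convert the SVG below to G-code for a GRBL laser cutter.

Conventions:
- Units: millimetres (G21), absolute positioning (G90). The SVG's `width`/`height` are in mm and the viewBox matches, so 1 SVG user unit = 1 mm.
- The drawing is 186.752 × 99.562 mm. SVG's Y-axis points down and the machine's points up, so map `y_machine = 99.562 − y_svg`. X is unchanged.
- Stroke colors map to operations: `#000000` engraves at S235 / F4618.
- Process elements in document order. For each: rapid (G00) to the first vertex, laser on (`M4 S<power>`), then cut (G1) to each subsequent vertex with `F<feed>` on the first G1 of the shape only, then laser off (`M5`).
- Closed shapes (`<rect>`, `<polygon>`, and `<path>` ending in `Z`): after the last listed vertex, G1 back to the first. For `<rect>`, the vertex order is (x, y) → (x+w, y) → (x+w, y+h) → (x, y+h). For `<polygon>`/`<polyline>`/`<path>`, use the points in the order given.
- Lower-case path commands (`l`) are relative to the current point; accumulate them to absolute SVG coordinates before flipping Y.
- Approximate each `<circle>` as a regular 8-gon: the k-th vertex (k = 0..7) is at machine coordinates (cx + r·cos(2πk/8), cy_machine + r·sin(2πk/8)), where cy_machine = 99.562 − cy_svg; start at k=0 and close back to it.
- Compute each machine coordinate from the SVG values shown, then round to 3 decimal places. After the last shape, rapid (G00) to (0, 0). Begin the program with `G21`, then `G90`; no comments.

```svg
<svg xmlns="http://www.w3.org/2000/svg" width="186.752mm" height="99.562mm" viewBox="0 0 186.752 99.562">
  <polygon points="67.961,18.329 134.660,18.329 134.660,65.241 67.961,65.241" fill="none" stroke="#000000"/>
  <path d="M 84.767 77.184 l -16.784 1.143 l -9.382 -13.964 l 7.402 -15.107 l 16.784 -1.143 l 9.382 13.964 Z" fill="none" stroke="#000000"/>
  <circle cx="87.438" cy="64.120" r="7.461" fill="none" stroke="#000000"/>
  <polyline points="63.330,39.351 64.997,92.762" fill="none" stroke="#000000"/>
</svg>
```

G21
G90
G00 X67.961 Y81.233
M4 S235
G1 X134.660 Y81.233 F4618
G1 X134.660 Y34.321
G1 X67.961 Y34.321
G1 X67.961 Y81.233
M5
G00 X84.767 Y22.378
M4 S235
G1 X67.983 Y21.235 F4618
G1 X58.601 Y35.199
G1 X66.003 Y50.306
G1 X82.787 Y51.449
G1 X92.169 Y37.485
G1 X84.767 Y22.378
M5
G00 X94.899 Y35.442
M4 S235
G1 X92.714 Y40.718 F4618
G1 X87.438 Y42.903
G1 X82.162 Y40.718
G1 X79.977 Y35.442
G1 X82.162 Y30.166
G1 X87.438 Y27.981
G1 X92.714 Y30.166
G1 X94.899 Y35.442
M5
G00 X63.330 Y60.211
M4 S235
G1 X64.997 Y6.800 F4618
M5
G00 X0.000 Y0.000

Since the viewBox matches the mm dimensions, user units are millimetres directly. The only transform is the Y-flip y_m = 99.562 − y_svg.

Shape 1 is a rectangle drawn with `<polygon>`. Its stroke #000000 means engrave at S235, F4618. After flipping Y the toolpath is (67.961,81.233) → (134.660,81.233) → (134.660,34.321) → (67.961,34.321) → (67.961,81.233), returning to the start.

Shape 2 is a regular polygon drawn with `<path>`. Its stroke #000000 means engrave at S235, F4618. After flipping Y the toolpath is (84.767,22.378) → (67.983,21.235) → (58.601,35.199) → (66.003,50.306) → (82.787,51.449) → (92.169,37.485) → (84.767,22.378), returning to the start.

Shape 3 is a circle drawn with `<circle>`. Its stroke #000000 means engrave at S235, F4618. After flipping Y the toolpath is (94.899,35.442) → (92.714,40.718) → (87.438,42.903) → (82.162,40.718) → (79.977,35.442) → (82.162,30.166) → (87.438,27.981) → (92.714,30.166) → (94.899,35.442), returning to the start.

Shape 4 is a line segment drawn with `<polyline>`. Its stroke #000000 means engrave at S235, F4618. After flipping Y the toolpath is (63.330,60.211) → (64.997,6.800).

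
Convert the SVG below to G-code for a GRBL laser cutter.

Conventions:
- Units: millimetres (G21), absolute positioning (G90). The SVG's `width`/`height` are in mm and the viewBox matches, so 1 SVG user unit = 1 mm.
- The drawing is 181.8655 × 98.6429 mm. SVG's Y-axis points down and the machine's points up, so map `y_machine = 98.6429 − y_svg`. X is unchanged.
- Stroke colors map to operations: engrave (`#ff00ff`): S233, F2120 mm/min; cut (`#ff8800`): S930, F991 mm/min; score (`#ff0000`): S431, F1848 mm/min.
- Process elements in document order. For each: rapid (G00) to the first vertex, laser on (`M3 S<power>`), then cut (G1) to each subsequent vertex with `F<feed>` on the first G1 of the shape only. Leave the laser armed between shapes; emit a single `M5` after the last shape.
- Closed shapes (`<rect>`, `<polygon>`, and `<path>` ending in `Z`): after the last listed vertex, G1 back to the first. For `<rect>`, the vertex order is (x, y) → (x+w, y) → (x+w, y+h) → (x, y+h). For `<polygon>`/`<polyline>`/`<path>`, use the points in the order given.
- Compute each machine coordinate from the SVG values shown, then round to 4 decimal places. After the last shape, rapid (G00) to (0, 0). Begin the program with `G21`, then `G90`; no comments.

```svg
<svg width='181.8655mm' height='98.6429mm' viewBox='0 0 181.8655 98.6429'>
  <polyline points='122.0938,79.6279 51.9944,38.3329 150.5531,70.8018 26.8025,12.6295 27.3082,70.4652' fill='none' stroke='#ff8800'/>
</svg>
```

viewBox `0 0 181.8655 98.6429` with mm width/height → 1 unit = 1 mm. Flip: y_m = 98.6429 − y_svg.

**Shape 1** — `<polyline>` open polyline, stroke `#ff8800` → cut (S930, F991). Machine vertices: (122.0938,19.0150) → (51.9944,60.3100) → (150.5531,27.8411) → (26.8025,86.0134) → (27.3082,28.1777). Open path.

G21
G90
G00 X122.0938 Y19.0150
M3 S930
G1 X51.9944 Y60.3100 F991
G1 X150.5531 Y27.8411
G1 X26.8025 Y86.0134
G1 X27.3082 Y28.1777
M5
G00 X0.0000 Y0.0000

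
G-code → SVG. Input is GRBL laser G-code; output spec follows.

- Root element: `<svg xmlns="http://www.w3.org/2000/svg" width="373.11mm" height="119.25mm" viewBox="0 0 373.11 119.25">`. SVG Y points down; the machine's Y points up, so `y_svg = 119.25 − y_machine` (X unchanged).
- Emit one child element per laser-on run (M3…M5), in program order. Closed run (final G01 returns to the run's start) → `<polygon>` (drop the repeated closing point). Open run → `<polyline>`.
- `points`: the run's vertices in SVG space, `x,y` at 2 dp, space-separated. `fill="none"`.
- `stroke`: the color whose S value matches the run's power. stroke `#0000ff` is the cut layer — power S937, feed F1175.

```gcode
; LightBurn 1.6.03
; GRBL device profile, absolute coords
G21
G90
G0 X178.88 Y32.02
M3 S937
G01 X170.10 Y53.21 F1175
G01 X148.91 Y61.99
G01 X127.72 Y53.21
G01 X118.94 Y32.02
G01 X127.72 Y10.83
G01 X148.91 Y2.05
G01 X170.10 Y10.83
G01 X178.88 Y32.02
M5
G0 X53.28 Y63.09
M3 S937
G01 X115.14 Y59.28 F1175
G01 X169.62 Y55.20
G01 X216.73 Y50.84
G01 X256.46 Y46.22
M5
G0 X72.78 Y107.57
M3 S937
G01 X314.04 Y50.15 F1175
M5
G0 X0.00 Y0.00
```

<svg xmlns="http://www.w3.org/2000/svg" width="373.11mm" height="119.25mm" viewBox="0 0 373.11 119.25">
  <polygon points="178.88,87.23 170.10,66.04 148.91,57.26 127.72,66.04 118.94,87.23 127.72,108.42 148.91,117.20 170.10,108.42" fill="none" stroke="#0000ff"/>
  <polyline points="53.28,56.16 115.14,59.97 169.62,64.05 216.73,68.41 256.46,73.03" fill="none" stroke="#0000ff"/>
  <polyline points="72.78,11.68 314.04,69.10" fill="none" stroke="#0000ff"/>
</svg>

Each laser-on run becomes one SVG element. Flip Y back into SVG space with y_svg = 119.25 − y_machine. Every run uses S937, so all elements get stroke `#0000ff` (cut).

Run 1: The run returns to its start, so emit a `<polygon>` with points (Y-flipped): 178.88,87.23 170.10,66.04 148.91,57.26 127.72,66.04 118.94,87.23 127.72,108.42 148.91,117.20 170.10,108.42.

Run 2: The run is open, so emit a `<polyline>` with points (Y-flipped): 53.28,56.16 115.14,59.97 169.62,64.05 216.73,68.41 256.46,73.03.

Run 3: The run is open, so emit a `<polyline>` with points (Y-flipped): 72.78,11.68 314.04,69.10.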